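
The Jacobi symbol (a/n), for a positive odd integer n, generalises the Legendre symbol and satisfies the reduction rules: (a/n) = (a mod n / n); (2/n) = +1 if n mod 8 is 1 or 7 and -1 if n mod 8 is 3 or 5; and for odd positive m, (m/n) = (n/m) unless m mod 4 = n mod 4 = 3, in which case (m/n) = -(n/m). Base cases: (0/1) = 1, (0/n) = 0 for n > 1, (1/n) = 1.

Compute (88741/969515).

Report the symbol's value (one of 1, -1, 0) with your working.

reciprocity: (88741/969515) = +1·(969515/88741) since 88741 mod 4 = 1, 969515 mod 4 = 3; sign now +1
(969515/88741) = (82105/88741)   [reduce mod 88741]
reciprocity: (82105/88741) = +1·(88741/82105) since 82105 mod 4 = 1, 88741 mod 4 = 1; sign now +1
(88741/82105) = (6636/82105)   [reduce mod 82105]
6636 = 2^2·1659; (2/82105) = +1 since 82105 mod 8 = 1, so (6636/82105) = (+1)^2·(1659/82105); sign now +1
reciprocity: (1659/82105) = +1·(82105/1659) since 1659 mod 4 = 3, 82105 mod 4 = 1; sign now +1
(82105/1659) = (814/1659)   [reduce mod 1659]
814 = 2^1·407; (2/1659) = -1 since 1659 mod 8 = 3, so (814/1659) = (-1)^1·(407/1659); sign now -1
reciprocity: (407/1659) = -1·(1659/407) since 407 mod 4 = 3, 1659 mod 4 = 3; sign now +1
(1659/407) = (31/407)   [reduce mod 407]
reciprocity: (31/407) = -1·(407/31) since 31 mod 4 = 3, 407 mod 4 = 3; sign now -1
(407/31) = (4/31)   [reduce mod 31]
4 = 2^2·1; (2/31) = +1 since 31 mod 8 = 7, so (4/31) = (+1)^2·(1/31); sign now -1
(1/31) = 1; final value = sign = -1

-1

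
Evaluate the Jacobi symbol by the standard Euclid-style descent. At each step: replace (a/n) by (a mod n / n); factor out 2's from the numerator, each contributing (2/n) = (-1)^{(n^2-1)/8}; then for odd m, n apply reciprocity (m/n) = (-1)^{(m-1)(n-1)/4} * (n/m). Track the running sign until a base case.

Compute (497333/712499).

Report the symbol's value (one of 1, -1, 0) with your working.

-1

flip (497333/712499) -> (712499/497333): both odd, 497333 mod 4 = 1, 712499 mod 4 = 3, so the flip contributes +1; sign now +1
(712499/497333): 712499 mod 497333 = 215166, so (712499/497333) = (215166/497333)
factor out 2^1: 215166 = 2^1·107583; with 497333 mod 8 = 5, (2/497333) = -1; sign now -1; continue with (107583/497333)
flip (107583/497333) -> (497333/107583): both odd, 107583 mod 4 = 3, 497333 mod 4 = 1, so the flip contributes +1; sign now -1
(497333/107583): 497333 mod 107583 = 67001, so (497333/107583) = (67001/107583)
flip (67001/107583) -> (107583/67001): both odd, 67001 mod 4 = 1, 107583 mod 4 = 3, so the flip contributes +1; sign now -1
(107583/67001): 107583 mod 67001 = 40582, so (107583/67001) = (40582/67001)
factor out 2^1: 40582 = 2^1·20291; with 67001 mod 8 = 1, (2/67001) = +1; sign now -1; continue with (20291/67001)
flip (20291/67001) -> (67001/20291): both odd, 20291 mod 4 = 3, 67001 mod 4 = 1, so the flip contributes +1; sign now -1
(67001/20291): 67001 mod 20291 = 6128, so (67001/20291) = (6128/20291)
factor out 2^4: 6128 = 2^4·383; with 20291 mod 8 = 3, (2/20291) = -1; sign now -1; continue with (383/20291)
flip (383/20291) -> (20291/383): both odd, 383 mod 4 = 3, 20291 mod 4 = 3, so the flip contributes -1; sign now +1
(20291/383): 20291 mod 383 = 375, so (20291/383) = (375/383)
flip (375/383) -> (383/375): both odd, 375 mod 4 = 3, 383 mod 4 = 3, so the flip contributes -1; sign now -1
(383/375): 383 mod 375 = 8, so (383/375) = (8/375)
factor out 2^3: 8 = 2^3·1; with 375 mod 8 = 7, (2/375) = +1; sign now -1; continue with (1/375)
reached (1/375) = 1, so the symbol is -1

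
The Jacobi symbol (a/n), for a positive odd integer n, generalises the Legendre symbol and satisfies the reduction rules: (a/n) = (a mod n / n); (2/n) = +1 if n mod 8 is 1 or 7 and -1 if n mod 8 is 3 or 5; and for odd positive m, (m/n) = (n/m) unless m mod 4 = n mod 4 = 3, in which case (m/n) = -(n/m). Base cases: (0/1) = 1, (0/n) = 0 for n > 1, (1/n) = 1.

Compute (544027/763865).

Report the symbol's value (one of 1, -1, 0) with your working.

-1

flip (544027/763865) -> (763865/544027): both odd, 544027 mod 4 = 3, 763865 mod 4 = 1, so the flip contributes +1; sign now +1
(763865/544027): 763865 mod 544027 = 219838, so (763865/544027) = (219838/544027)
factor out 2^1: 219838 = 2^1·109919; with 544027 mod 8 = 3, (2/544027) = -1; sign now -1; continue with (109919/544027)
flip (109919/544027) -> (544027/109919): both odd, 109919 mod 4 = 3, 544027 mod 4 = 3, so the flip contributes -1; sign now +1
(544027/109919): 544027 mod 109919 = 104351, so (544027/109919) = (104351/109919)
flip (104351/109919) -> (109919/104351): both odd, 104351 mod 4 = 3, 109919 mod 4 = 3, so the flip contributes -1; sign now -1
(109919/104351): 109919 mod 104351 = 5568, so (109919/104351) = (5568/104351)
factor out 2^6: 5568 = 2^6·87; with 104351 mod 8 = 7, (2/104351) = +1; sign now -1; continue with (87/104351)
flip (87/104351) -> (104351/87): both odd, 87 mod 4 = 3, 104351 mod 4 = 3, so the flip contributes -1; sign now +1
(104351/87): 104351 mod 87 = 38, so (104351/87) = (38/87)
factor out 2^1: 38 = 2^1·19; with 87 mod 8 = 7, (2/87) = +1; sign now +1; continue with (19/87)
flip (19/87) -> (87/19): both odd, 19 mod 4 = 3, 87 mod 4 = 3, so the flip contributes -1; sign now -1
(87/19): 87 mod 19 = 11, so (87/19) = (11/19)
flip (11/19) -> (19/11): both odd, 11 mod 4 = 3, 19 mod 4 = 3, so the flip contributes -1; sign now +1
(19/11): 19 mod 11 = 8, so (19/11) = (8/11)
factor out 2^3: 8 = 2^3·1; with 11 mod 8 = 3, (2/11) = -1; sign now -1; continue with (1/11)
reached (1/11) = 1, so the symbol is -1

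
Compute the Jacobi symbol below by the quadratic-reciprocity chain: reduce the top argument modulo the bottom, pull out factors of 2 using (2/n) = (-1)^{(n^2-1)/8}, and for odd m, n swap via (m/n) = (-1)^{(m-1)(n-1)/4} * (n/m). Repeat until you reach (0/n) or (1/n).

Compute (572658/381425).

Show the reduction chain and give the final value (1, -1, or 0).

(572658/381425): 572658 mod 381425 = 191233, so (572658/381425) = (191233/381425)
flip (191233/381425) -> (381425/191233): both odd, 191233 mod 4 = 1, 381425 mod 4 = 1, so the flip contributes +1; sign now +1
(381425/191233): 381425 mod 191233 = 190192, so (381425/191233) = (190192/191233)
factor out 2^4: 190192 = 2^4·11887; with 191233 mod 8 = 1, (2/191233) = +1; sign now +1; continue with (11887/191233)
flip (11887/191233) -> (191233/11887): both odd, 11887 mod 4 = 3, 191233 mod 4 = 1, so the flip contributes +1; sign now +1
(191233/11887): 191233 mod 11887 = 1041, so (191233/11887) = (1041/11887)
flip (1041/11887) -> (11887/1041): both odd, 1041 mod 4 = 1, 11887 mod 4 = 3, so the flip contributes +1; sign now +1
(11887/1041): 11887 mod 1041 = 436, so (11887/1041) = (436/1041)
factor out 2^2: 436 = 2^2·109; with 1041 mod 8 = 1, (2/1041) = +1; sign now +1; continue with (109/1041)
flip (109/1041) -> (1041/109): both odd, 109 mod 4 = 1, 1041 mod 4 = 1, so the flip contributes +1; sign now +1
(1041/109): 1041 mod 109 = 60, so (1041/109) = (60/109)
factor out 2^2: 60 = 2^2·15; with 109 mod 8 = 5, (2/109) = -1; sign now +1; continue with (15/109)
flip (15/109) -> (109/15): both odd, 15 mod 4 = 3, 109 mod 4 = 1, so the flip contributes +1; sign now +1
(109/15): 109 mod 15 = 4, so (109/15) = (4/15)
factor out 2^2: 4 = 2^2·1; with 15 mod 8 = 7, (2/15) = +1; sign now +1; continue with (1/15)
reached (1/15) = 1, so the symbol is +1

1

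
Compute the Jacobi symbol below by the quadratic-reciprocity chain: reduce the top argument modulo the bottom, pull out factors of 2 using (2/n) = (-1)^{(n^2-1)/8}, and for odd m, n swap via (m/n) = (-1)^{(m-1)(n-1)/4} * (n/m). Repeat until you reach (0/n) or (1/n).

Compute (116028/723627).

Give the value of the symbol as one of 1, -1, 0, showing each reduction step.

0

116028 = 2^2·29007; (2/723627) = -1 since 723627 mod 8 = 3, so (116028/723627) = (-1)^2·(29007/723627); sign now +1
reciprocity: (29007/723627) = -1·(723627/29007) since 29007 mod 4 = 3, 723627 mod 4 = 3; sign now -1
(723627/29007) = (27459/29007)   [reduce mod 29007]
reciprocity: (27459/29007) = -1·(29007/27459) since 27459 mod 4 = 3, 29007 mod 4 = 3; sign now +1
(29007/27459) = (1548/27459)   [reduce mod 27459]
1548 = 2^2·387; (2/27459) = -1 since 27459 mod 8 = 3, so (1548/27459) = (-1)^2·(387/27459); sign now +1
reciprocity: (387/27459) = -1·(27459/387) since 387 mod 4 = 3, 27459 mod 4 = 3; sign now -1
(27459/387) = (369/387)   [reduce mod 387]
reciprocity: (369/387) = +1·(387/369) since 369 mod 4 = 1, 387 mod 4 = 3; sign now -1
(387/369) = (18/369)   [reduce mod 369]
18 = 2^1·9; (2/369) = +1 since 369 mod 8 = 1, so (18/369) = (+1)^1·(9/369); sign now -1
reciprocity: (9/369) = +1·(369/9) since 9 mod 4 = 1, 369 mod 4 = 1; sign now -1
(369/9) = (0/9)   [reduce mod 9]
(0/9) = 0   [gcd(a, n) > 1]; final value = 0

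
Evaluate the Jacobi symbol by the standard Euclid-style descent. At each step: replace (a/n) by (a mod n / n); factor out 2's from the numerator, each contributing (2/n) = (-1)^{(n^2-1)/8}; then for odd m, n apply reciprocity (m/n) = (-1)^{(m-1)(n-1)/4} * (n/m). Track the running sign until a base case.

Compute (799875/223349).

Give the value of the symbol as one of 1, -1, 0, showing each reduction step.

1

(799875/223349): 799875 mod 223349 = 129828, so (799875/223349) = (129828/223349)
factor out 2^2: 129828 = 2^2·32457; with 223349 mod 8 = 5, (2/223349) = -1; sign now +1; continue with (32457/223349)
flip (32457/223349) -> (223349/32457): both odd, 32457 mod 4 = 1, 223349 mod 4 = 1, so the flip contributes +1; sign now +1
(223349/32457): 223349 mod 32457 = 28607, so (223349/32457) = (28607/32457)
flip (28607/32457) -> (32457/28607): both odd, 28607 mod 4 = 3, 32457 mod 4 = 1, so the flip contributes +1; sign now +1
(32457/28607): 32457 mod 28607 = 3850, so (32457/28607) = (3850/28607)
factor out 2^1: 3850 = 2^1·1925; with 28607 mod 8 = 7, (2/28607) = +1; sign now +1; continue with (1925/28607)
flip (1925/28607) -> (28607/1925): both odd, 1925 mod 4 = 1, 28607 mod 4 = 3, so the flip contributes +1; sign now +1
(28607/1925): 28607 mod 1925 = 1657, so (28607/1925) = (1657/1925)
flip (1657/1925) -> (1925/1657): both odd, 1657 mod 4 = 1, 1925 mod 4 = 1, so the flip contributes +1; sign now +1
(1925/1657): 1925 mod 1657 = 268, so (1925/1657) = (268/1657)
factor out 2^2: 268 = 2^2·67; with 1657 mod 8 = 1, (2/1657) = +1; sign now +1; continue with (67/1657)
flip (67/1657) -> (1657/67): both odd, 67 mod 4 = 3, 1657 mod 4 = 1, so the flip contributes +1; sign now +1
(1657/67): 1657 mod 67 = 49, so (1657/67) = (49/67)
flip (49/67) -> (67/49): both odd, 49 mod 4 = 1, 67 mod 4 = 3, so the flip contributes +1; sign now +1
(67/49): 67 mod 49 = 18, so (67/49) = (18/49)
factor out 2^1: 18 = 2^1·9; with 49 mod 8 = 1, (2/49) = +1; sign now +1; continue with (9/49)
flip (9/49) -> (49/9): both odd, 9 mod 4 = 1, 49 mod 4 = 1, so the flip contributes +1; sign now +1
(49/9): 49 mod 9 = 4, so (49/9) = (4/9)
factor out 2^2: 4 = 2^2·1; with 9 mod 8 = 1, (2/9) = +1; sign now +1; continue with (1/9)
reached (1/9) = 1, so the symbol is +1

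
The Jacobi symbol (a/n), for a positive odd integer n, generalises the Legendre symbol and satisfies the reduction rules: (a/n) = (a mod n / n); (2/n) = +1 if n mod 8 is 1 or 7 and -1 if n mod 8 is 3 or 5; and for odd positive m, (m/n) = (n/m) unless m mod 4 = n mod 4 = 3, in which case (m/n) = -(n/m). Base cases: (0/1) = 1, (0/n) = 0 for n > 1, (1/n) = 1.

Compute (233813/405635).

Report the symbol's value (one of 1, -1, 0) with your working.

1

reciprocity: (233813/405635) = +1·(405635/233813) since 233813 mod 4 = 1, 405635 mod 4 = 3; sign now +1
(405635/233813) = (171822/233813)   [reduce mod 233813]
171822 = 2^1·85911; (2/233813) = -1 since 233813 mod 8 = 5, so (171822/233813) = (-1)^1·(85911/233813); sign now -1
reciprocity: (85911/233813) = +1·(233813/85911) since 85911 mod 4 = 3, 233813 mod 4 = 1; sign now -1
(233813/85911) = (61991/85911)   [reduce mod 85911]
reciprocity: (61991/85911) = -1·(85911/61991) since 61991 mod 4 = 3, 85911 mod 4 = 3; sign now +1
(85911/61991) = (23920/61991)   [reduce mod 61991]
23920 = 2^4·1495; (2/61991) = +1 since 61991 mod 8 = 7, so (23920/61991) = (+1)^4·(1495/61991); sign now +1
reciprocity: (1495/61991) = -1·(61991/1495) since 1495 mod 4 = 3, 61991 mod 4 = 3; sign now -1
(61991/1495) = (696/1495)   [reduce mod 1495]
696 = 2^3·87; (2/1495) = +1 since 1495 mod 8 = 7, so (696/1495) = (+1)^3·(87/1495); sign now -1
reciprocity: (87/1495) = -1·(1495/87) since 87 mod 4 = 3, 1495 mod 4 = 3; sign now +1
(1495/87) = (16/87)   [reduce mod 87]
16 = 2^4·1; (2/87) = +1 since 87 mod 8 = 7, so (16/87) = (+1)^4·(1/87); sign now +1
(1/87) = 1; final value = sign = +1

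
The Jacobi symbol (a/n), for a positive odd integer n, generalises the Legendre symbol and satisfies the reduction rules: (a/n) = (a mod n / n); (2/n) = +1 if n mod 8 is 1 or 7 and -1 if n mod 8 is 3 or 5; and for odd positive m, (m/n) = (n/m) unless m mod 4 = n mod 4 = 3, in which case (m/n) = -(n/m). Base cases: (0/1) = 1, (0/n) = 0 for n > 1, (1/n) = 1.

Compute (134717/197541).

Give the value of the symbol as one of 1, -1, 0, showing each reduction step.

reciprocity: (134717/197541) = +1·(197541/134717) since 134717 mod 4 = 1, 197541 mod 4 = 1; sign now +1
(197541/134717) = (62824/134717)   [reduce mod 134717]
62824 = 2^3·7853; (2/134717) = -1 since 134717 mod 8 = 5, so (62824/134717) = (-1)^3·(7853/134717); sign now -1
reciprocity: (7853/134717) = +1·(134717/7853) since 7853 mod 4 = 1, 134717 mod 4 = 1; sign now -1
(134717/7853) = (1216/7853)   [reduce mod 7853]
1216 = 2^6·19; (2/7853) = -1 since 7853 mod 8 = 5, so (1216/7853) = (-1)^6·(19/7853); sign now -1
reciprocity: (19/7853) = +1·(7853/19) since 19 mod 4 = 3, 7853 mod 4 = 1; sign now -1
(7853/19) = (6/19)   [reduce mod 19]
6 = 2^1·3; (2/19) = -1 since 19 mod 8 = 3, so (6/19) = (-1)^1·(3/19); sign now +1
reciprocity: (3/19) = -1·(19/3) since 3 mod 4 = 3, 19 mod 4 = 3; sign now -1
(19/3) = (1/3)   [reduce mod 3]
(1/3) = 1; final value = sign = -1

-1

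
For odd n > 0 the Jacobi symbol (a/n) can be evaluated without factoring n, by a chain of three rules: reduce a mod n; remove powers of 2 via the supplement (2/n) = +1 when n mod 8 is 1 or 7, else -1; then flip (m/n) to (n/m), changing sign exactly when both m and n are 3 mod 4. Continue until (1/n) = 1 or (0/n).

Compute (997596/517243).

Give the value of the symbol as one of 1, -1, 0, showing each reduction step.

1

(997596/517243) = (480353/517243)   [reduce mod 517243]
reciprocity: (480353/517243) = +1·(517243/480353) since 480353 mod 4 = 1, 517243 mod 4 = 3; sign now +1
(517243/480353) = (36890/480353)   [reduce mod 480353]
36890 = 2^1·18445; (2/480353) = +1 since 480353 mod 8 = 1, so (36890/480353) = (+1)^1·(18445/480353); sign now +1
reciprocity: (18445/480353) = +1·(480353/18445) since 18445 mod 4 = 1, 480353 mod 4 = 1; sign now +1
(480353/18445) = (783/18445)   [reduce mod 18445]
reciprocity: (783/18445) = +1·(18445/783) since 783 mod 4 = 3, 18445 mod 4 = 1; sign now +1
(18445/783) = (436/783)   [reduce mod 783]
436 = 2^2·109; (2/783) = +1 since 783 mod 8 = 7, so (436/783) = (+1)^2·(109/783); sign now +1
reciprocity: (109/783) = +1·(783/109) since 109 mod 4 = 1, 783 mod 4 = 3; sign now +1
(783/109) = (20/109)   [reduce mod 109]
20 = 2^2·5; (2/109) = -1 since 109 mod 8 = 5, so (20/109) = (-1)^2·(5/109); sign now +1
reciprocity: (5/109) = +1·(109/5) since 5 mod 4 = 1, 109 mod 4 = 1; sign now +1
(109/5) = (4/5)   [reduce mod 5]
4 = 2^2·1; (2/5) = -1 since 5 mod 8 = 5, so (4/5) = (-1)^2·(1/5); sign now +1
(1/5) = 1; final value = sign = +1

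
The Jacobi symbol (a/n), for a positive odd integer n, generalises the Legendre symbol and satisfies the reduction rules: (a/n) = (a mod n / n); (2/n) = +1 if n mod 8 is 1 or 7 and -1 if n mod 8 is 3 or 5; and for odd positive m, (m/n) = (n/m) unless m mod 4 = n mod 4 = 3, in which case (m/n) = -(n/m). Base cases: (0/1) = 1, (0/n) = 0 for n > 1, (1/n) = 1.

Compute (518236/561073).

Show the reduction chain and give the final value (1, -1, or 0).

0

factor out 2^2: 518236 = 2^2·129559; with 561073 mod 8 = 1, (2/561073) = +1; sign now +1; continue with (129559/561073)
flip (129559/561073) -> (561073/129559): both odd, 129559 mod 4 = 3, 561073 mod 4 = 1, so the flip contributes +1; sign now +1
(561073/129559): 561073 mod 129559 = 42837, so (561073/129559) = (42837/129559)
flip (42837/129559) -> (129559/42837): both odd, 42837 mod 4 = 1, 129559 mod 4 = 3, so the flip contributes +1; sign now +1
(129559/42837): 129559 mod 42837 = 1048, so (129559/42837) = (1048/42837)
factor out 2^3: 1048 = 2^3·131; with 42837 mod 8 = 5, (2/42837) = -1; sign now -1; continue with (131/42837)
flip (131/42837) -> (42837/131): both odd, 131 mod 4 = 3, 42837 mod 4 = 1, so the flip contributes +1; sign now -1
(42837/131): 42837 mod 131 = 0, so (42837/131) = (0/131)
reached (0/131); gcd(a, n) > 1, so (0/131) = 0 and the symbol is 0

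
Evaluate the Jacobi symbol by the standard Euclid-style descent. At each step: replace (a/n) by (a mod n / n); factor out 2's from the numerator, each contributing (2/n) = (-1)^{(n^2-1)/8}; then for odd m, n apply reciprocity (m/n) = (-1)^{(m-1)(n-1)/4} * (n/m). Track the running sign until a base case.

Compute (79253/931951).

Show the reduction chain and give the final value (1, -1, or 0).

reciprocity: (79253/931951) = +1·(931951/79253) since 79253 mod 4 = 1, 931951 mod 4 = 3; sign now +1
(931951/79253) = (60168/79253)   [reduce mod 79253]
60168 = 2^3·7521; (2/79253) = -1 since 79253 mod 8 = 5, so (60168/79253) = (-1)^3·(7521/79253); sign now -1
reciprocity: (7521/79253) = +1·(79253/7521) since 7521 mod 4 = 1, 79253 mod 4 = 1; sign now -1
(79253/7521) = (4043/7521)   [reduce mod 7521]
reciprocity: (4043/7521) = +1·(7521/4043) since 4043 mod 4 = 3, 7521 mod 4 = 1; sign now -1
(7521/4043) = (3478/4043)   [reduce mod 4043]
3478 = 2^1·1739; (2/4043) = -1 since 4043 mod 8 = 3, so (3478/4043) = (-1)^1·(1739/4043); sign now +1
reciprocity: (1739/4043) = -1·(4043/1739) since 1739 mod 4 = 3, 4043 mod 4 = 3; sign now -1
(4043/1739) = (565/1739)   [reduce mod 1739]
reciprocity: (565/1739) = +1·(1739/565) since 565 mod 4 = 1, 1739 mod 4 = 3; sign now -1
(1739/565) = (44/565)   [reduce mod 565]
44 = 2^2·11; (2/565) = -1 since 565 mod 8 = 5, so (44/565) = (-1)^2·(11/565); sign now -1
reciprocity: (11/565) = +1·(565/11) since 11 mod 4 = 3, 565 mod 4 = 1; sign now -1
(565/11) = (4/11)   [reduce mod 11]
4 = 2^2·1; (2/11) = -1 since 11 mod 8 = 3, so (4/11) = (-1)^2·(1/11); sign now -1
(1/11) = 1; final value = sign = -1

-1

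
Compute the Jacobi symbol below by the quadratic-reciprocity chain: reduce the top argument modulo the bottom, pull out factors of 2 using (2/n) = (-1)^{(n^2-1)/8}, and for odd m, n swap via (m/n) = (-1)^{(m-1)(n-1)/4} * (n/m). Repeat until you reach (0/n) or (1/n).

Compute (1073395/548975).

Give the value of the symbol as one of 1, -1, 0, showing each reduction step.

0

(1073395/548975): 1073395 mod 548975 = 524420, so (1073395/548975) = (524420/548975)
factor out 2^2: 524420 = 2^2·131105; with 548975 mod 8 = 7, (2/548975) = +1; sign now +1; continue with (131105/548975)
flip (131105/548975) -> (548975/131105): both odd, 131105 mod 4 = 1, 548975 mod 4 = 3, so the flip contributes +1; sign now +1
(548975/131105): 548975 mod 131105 = 24555, so (548975/131105) = (24555/131105)
flip (24555/131105) -> (131105/24555): both odd, 24555 mod 4 = 3, 131105 mod 4 = 1, so the flip contributes +1; sign now +1
(131105/24555): 131105 mod 24555 = 8330, so (131105/24555) = (8330/24555)
factor out 2^1: 8330 = 2^1·4165; with 24555 mod 8 = 3, (2/24555) = -1; sign now -1; continue with (4165/24555)
flip (4165/24555) -> (24555/4165): both odd, 4165 mod 4 = 1, 24555 mod 4 = 3, so the flip contributes +1; sign now -1
(24555/4165): 24555 mod 4165 = 3730, so (24555/4165) = (3730/4165)
factor out 2^1: 3730 = 2^1·1865; with 4165 mod 8 = 5, (2/4165) = -1; sign now +1; continue with (1865/4165)
flip (1865/4165) -> (4165/1865): both odd, 1865 mod 4 = 1, 4165 mod 4 = 1, so the flip contributes +1; sign now +1
(4165/1865): 4165 mod 1865 = 435, so (4165/1865) = (435/1865)
flip (435/1865) -> (1865/435): both odd, 435 mod 4 = 3, 1865 mod 4 = 1, so the flip contributes +1; sign now +1
(1865/435): 1865 mod 435 = 125, so (1865/435) = (125/435)
flip (125/435) -> (435/125): both odd, 125 mod 4 = 1, 435 mod 4 = 3, so the flip contributes +1; sign now +1
(435/125): 435 mod 125 = 60, so (435/125) = (60/125)
factor out 2^2: 60 = 2^2·15; with 125 mod 8 = 5, (2/125) = -1; sign now +1; continue with (15/125)
flip (15/125) -> (125/15): both odd, 15 mod 4 = 3, 125 mod 4 = 1, so the flip contributes +1; sign now +1
(125/15): 125 mod 15 = 5, so (125/15) = (5/15)
flip (5/15) -> (15/5): both odd, 5 mod 4 = 1, 15 mod 4 = 3, so the flip contributes +1; sign now +1
(15/5): 15 mod 5 = 0, so (15/5) = (0/5)
reached (0/5); gcd(a, n) > 1, so (0/5) = 0 and the symbol is 0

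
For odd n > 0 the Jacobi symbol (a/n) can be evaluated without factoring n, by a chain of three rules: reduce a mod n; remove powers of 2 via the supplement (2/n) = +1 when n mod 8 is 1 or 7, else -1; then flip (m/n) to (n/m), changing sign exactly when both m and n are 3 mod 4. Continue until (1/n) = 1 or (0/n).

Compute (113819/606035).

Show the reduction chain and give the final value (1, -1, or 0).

1

flip (113819/606035) -> (606035/113819): both odd, 113819 mod 4 = 3, 606035 mod 4 = 3, so the flip contributes -1; sign now -1
(606035/113819): 606035 mod 113819 = 36940, so (606035/113819) = (36940/113819)
factor out 2^2: 36940 = 2^2·9235; with 113819 mod 8 = 3, (2/113819) = -1; sign now -1; continue with (9235/113819)
flip (9235/113819) -> (113819/9235): both odd, 9235 mod 4 = 3, 113819 mod 4 = 3, so the flip contributes -1; sign now +1
(113819/9235): 113819 mod 9235 = 2999, so (113819/9235) = (2999/9235)
flip (2999/9235) -> (9235/2999): both odd, 2999 mod 4 = 3, 9235 mod 4 = 3, so the flip contributes -1; sign now -1
(9235/2999): 9235 mod 2999 = 238, so (9235/2999) = (238/2999)
factor out 2^1: 238 = 2^1·119; with 2999 mod 8 = 7, (2/2999) = +1; sign now -1; continue with (119/2999)
flip (119/2999) -> (2999/119): both odd, 119 mod 4 = 3, 2999 mod 4 = 3, so the flip contributes -1; sign now +1
(2999/119): 2999 mod 119 = 24, so (2999/119) = (24/119)
factor out 2^3: 24 = 2^3·3; with 119 mod 8 = 7, (2/119) = +1; sign now +1; continue with (3/119)
flip (3/119) -> (119/3): both odd, 3 mod 4 = 3, 119 mod 4 = 3, so the flip contributes -1; sign now -1
(119/3): 119 mod 3 = 2, so (119/3) = (2/3)
factor out 2^1: 2 = 2^1·1; with 3 mod 8 = 3, (2/3) = -1; sign now +1; continue with (1/3)
reached (1/3) = 1, so the symbol is +1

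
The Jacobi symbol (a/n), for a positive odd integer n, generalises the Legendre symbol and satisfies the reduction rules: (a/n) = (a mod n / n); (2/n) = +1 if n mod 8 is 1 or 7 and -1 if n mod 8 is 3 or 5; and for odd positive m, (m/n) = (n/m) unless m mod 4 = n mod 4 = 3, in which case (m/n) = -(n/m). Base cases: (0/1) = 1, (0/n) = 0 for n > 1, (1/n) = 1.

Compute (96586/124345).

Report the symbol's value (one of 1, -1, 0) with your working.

factor out 2^1: 96586 = 2^1·48293; with 124345 mod 8 = 1, (2/124345) = +1; sign now +1; continue with (48293/124345)
flip (48293/124345) -> (124345/48293): both odd, 48293 mod 4 = 1, 124345 mod 4 = 1, so the flip contributes +1; sign now +1
(124345/48293): 124345 mod 48293 = 27759, so (124345/48293) = (27759/48293)
flip (27759/48293) -> (48293/27759): both odd, 27759 mod 4 = 3, 48293 mod 4 = 1, so the flip contributes +1; sign now +1
(48293/27759): 48293 mod 27759 = 20534, so (48293/27759) = (20534/27759)
factor out 2^1: 20534 = 2^1·10267; with 27759 mod 8 = 7, (2/27759) = +1; sign now +1; continue with (10267/27759)
flip (10267/27759) -> (27759/10267): both odd, 10267 mod 4 = 3, 27759 mod 4 = 3, so the flip contributes -1; sign now -1
(27759/10267): 27759 mod 10267 = 7225, so (27759/10267) = (7225/10267)
flip (7225/10267) -> (10267/7225): both odd, 7225 mod 4 = 1, 10267 mod 4 = 3, so the flip contributes +1; sign now -1
(10267/7225): 10267 mod 7225 = 3042, so (10267/7225) = (3042/7225)
factor out 2^1: 3042 = 2^1·1521; with 7225 mod 8 = 1, (2/7225) = +1; sign now -1; continue with (1521/7225)
flip (1521/7225) -> (7225/1521): both odd, 1521 mod 4 = 1, 7225 mod 4 = 1, so the flip contributes +1; sign now -1
(7225/1521): 7225 mod 1521 = 1141, so (7225/1521) = (1141/1521)
flip (1141/1521) -> (1521/1141): both odd, 1141 mod 4 = 1, 1521 mod 4 = 1, so the flip contributes +1; sign now -1
(1521/1141): 1521 mod 1141 = 380, so (1521/1141) = (380/1141)
factor out 2^2: 380 = 2^2·95; with 1141 mod 8 = 5, (2/1141) = -1; sign now -1; continue with (95/1141)
flip (95/1141) -> (1141/95): both odd, 95 mod 4 = 3, 1141 mod 4 = 1, so the flip contributes +1; sign now -1
(1141/95): 1141 mod 95 = 1, so (1141/95) = (1/95)
reached (1/95) = 1, so the symbol is -1

-1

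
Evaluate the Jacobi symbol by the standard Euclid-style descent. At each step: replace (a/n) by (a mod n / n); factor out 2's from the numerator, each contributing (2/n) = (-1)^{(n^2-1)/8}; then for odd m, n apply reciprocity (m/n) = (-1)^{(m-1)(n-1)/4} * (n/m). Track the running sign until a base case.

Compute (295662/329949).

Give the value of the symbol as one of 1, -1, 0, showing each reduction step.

0

factor out 2^1: 295662 = 2^1·147831; with 329949 mod 8 = 5, (2/329949) = -1; sign now -1; continue with (147831/329949)
flip (147831/329949) -> (329949/147831): both odd, 147831 mod 4 = 3, 329949 mod 4 = 1, so the flip contributes +1; sign now -1
(329949/147831): 329949 mod 147831 = 34287, so (329949/147831) = (34287/147831)
flip (34287/147831) -> (147831/34287): both odd, 34287 mod 4 = 3, 147831 mod 4 = 3, so the flip contributes -1; sign now +1
(147831/34287): 147831 mod 34287 = 10683, so (147831/34287) = (10683/34287)
flip (10683/34287) -> (34287/10683): both odd, 10683 mod 4 = 3, 34287 mod 4 = 3, so the flip contributes -1; sign now -1
(34287/10683): 34287 mod 10683 = 2238, so (34287/10683) = (2238/10683)
factor out 2^1: 2238 = 2^1·1119; with 10683 mod 8 = 3, (2/10683) = -1; sign now +1; continue with (1119/10683)
flip (1119/10683) -> (10683/1119): both odd, 1119 mod 4 = 3, 10683 mod 4 = 3, so the flip contributes -1; sign now -1
(10683/1119): 10683 mod 1119 = 612, so (10683/1119) = (612/1119)
factor out 2^2: 612 = 2^2·153; with 1119 mod 8 = 7, (2/1119) = +1; sign now -1; continue with (153/1119)
flip (153/1119) -> (1119/153): both odd, 153 mod 4 = 1, 1119 mod 4 = 3, so the flip contributes +1; sign now -1
(1119/153): 1119 mod 153 = 48, so (1119/153) = (48/153)
factor out 2^4: 48 = 2^4·3; with 153 mod 8 = 1, (2/153) = +1; sign now -1; continue with (3/153)
flip (3/153) -> (153/3): both odd, 3 mod 4 = 3, 153 mod 4 = 1, so the flip contributes +1; sign now -1
(153/3): 153 mod 3 = 0, so (153/3) = (0/3)
reached (0/3); gcd(a, n) > 1, so (0/3) = 0 and the symbol is 0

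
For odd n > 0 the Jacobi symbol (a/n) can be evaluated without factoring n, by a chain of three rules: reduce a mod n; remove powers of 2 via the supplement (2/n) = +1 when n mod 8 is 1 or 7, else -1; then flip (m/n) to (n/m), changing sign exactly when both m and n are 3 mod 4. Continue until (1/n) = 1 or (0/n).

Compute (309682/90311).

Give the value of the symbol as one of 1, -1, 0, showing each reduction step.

1

(309682/90311) = (38749/90311)   [reduce mod 90311]
reciprocity: (38749/90311) = +1·(90311/38749) since 38749 mod 4 = 1, 90311 mod 4 = 3; sign now +1
(90311/38749) = (12813/38749)   [reduce mod 38749]
reciprocity: (12813/38749) = +1·(38749/12813) since 12813 mod 4 = 1, 38749 mod 4 = 1; sign now +1
(38749/12813) = (310/12813)   [reduce mod 12813]
310 = 2^1·155; (2/12813) = -1 since 12813 mod 8 = 5, so (310/12813) = (-1)^1·(155/12813); sign now -1
reciprocity: (155/12813) = +1·(12813/155) since 155 mod 4 = 3, 12813 mod 4 = 1; sign now -1
(12813/155) = (103/155)   [reduce mod 155]
reciprocity: (103/155) = -1·(155/103) since 103 mod 4 = 3, 155 mod 4 = 3; sign now +1
(155/103) = (52/103)   [reduce mod 103]
52 = 2^2·13; (2/103) = +1 since 103 mod 8 = 7, so (52/103) = (+1)^2·(13/103); sign now +1
reciprocity: (13/103) = +1·(103/13) since 13 mod 4 = 1, 103 mod 4 = 3; sign now +1
(103/13) = (12/13)   [reduce mod 13]
12 = 2^2·3; (2/13) = -1 since 13 mod 8 = 5, so (12/13) = (-1)^2·(3/13); sign now +1
reciprocity: (3/13) = +1·(13/3) since 3 mod 4 = 3, 13 mod 4 = 1; sign now +1
(13/3) = (1/3)   [reduce mod 3]
(1/3) = 1; final value = sign = +1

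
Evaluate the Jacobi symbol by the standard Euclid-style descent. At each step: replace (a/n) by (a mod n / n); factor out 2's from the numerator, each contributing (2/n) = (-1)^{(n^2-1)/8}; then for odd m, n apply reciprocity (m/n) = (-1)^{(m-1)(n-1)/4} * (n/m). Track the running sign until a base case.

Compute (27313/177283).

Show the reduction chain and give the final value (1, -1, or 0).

-1

flip (27313/177283) -> (177283/27313): both odd, 27313 mod 4 = 1, 177283 mod 4 = 3, so the flip contributes +1; sign now +1
(177283/27313): 177283 mod 27313 = 13405, so (177283/27313) = (13405/27313)
flip (13405/27313) -> (27313/13405): both odd, 13405 mod 4 = 1, 27313 mod 4 = 1, so the flip contributes +1; sign now +1
(27313/13405): 27313 mod 13405 = 503, so (27313/13405) = (503/13405)
flip (503/13405) -> (13405/503): both odd, 503 mod 4 = 3, 13405 mod 4 = 1, so the flip contributes +1; sign now +1
(13405/503): 13405 mod 503 = 327, so (13405/503) = (327/503)
flip (327/503) -> (503/327): both odd, 327 mod 4 = 3, 503 mod 4 = 3, so the flip contributes -1; sign now -1
(503/327): 503 mod 327 = 176, so (503/327) = (176/327)
factor out 2^4: 176 = 2^4·11; with 327 mod 8 = 7, (2/327) = +1; sign now -1; continue with (11/327)
flip (11/327) -> (327/11): both odd, 11 mod 4 = 3, 327 mod 4 = 3, so the flip contributes -1; sign now +1
(327/11): 327 mod 11 = 8, so (327/11) = (8/11)
factor out 2^3: 8 = 2^3·1; with 11 mod 8 = 3, (2/11) = -1; sign now -1; continue with (1/11)
reached (1/11) = 1, so the symbol is -1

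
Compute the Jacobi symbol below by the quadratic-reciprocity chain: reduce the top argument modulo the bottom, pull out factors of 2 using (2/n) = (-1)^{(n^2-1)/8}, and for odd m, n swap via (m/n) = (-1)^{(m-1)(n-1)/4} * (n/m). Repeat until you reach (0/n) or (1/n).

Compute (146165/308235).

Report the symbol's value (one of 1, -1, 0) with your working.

0

reciprocity: (146165/308235) = +1·(308235/146165) since 146165 mod 4 = 1, 308235 mod 4 = 3; sign now +1
(308235/146165) = (15905/146165)   [reduce mod 146165]
reciprocity: (15905/146165) = +1·(146165/15905) since 15905 mod 4 = 1, 146165 mod 4 = 1; sign now +1
(146165/15905) = (3020/15905)   [reduce mod 15905]
3020 = 2^2·755; (2/15905) = +1 since 15905 mod 8 = 1, so (3020/15905) = (+1)^2·(755/15905); sign now +1
reciprocity: (755/15905) = +1·(15905/755) since 755 mod 4 = 3, 15905 mod 4 = 1; sign now +1
(15905/755) = (50/755)   [reduce mod 755]
50 = 2^1·25; (2/755) = -1 since 755 mod 8 = 3, so (50/755) = (-1)^1·(25/755); sign now -1
reciprocity: (25/755) = +1·(755/25) since 25 mod 4 = 1, 755 mod 4 = 3; sign now -1
(755/25) = (5/25)   [reduce mod 25]
reciprocity: (5/25) = +1·(25/5) since 5 mod 4 = 1, 25 mod 4 = 1; sign now -1
(25/5) = (0/5)   [reduce mod 5]
(0/5) = 0   [gcd(a, n) > 1]; final value = 0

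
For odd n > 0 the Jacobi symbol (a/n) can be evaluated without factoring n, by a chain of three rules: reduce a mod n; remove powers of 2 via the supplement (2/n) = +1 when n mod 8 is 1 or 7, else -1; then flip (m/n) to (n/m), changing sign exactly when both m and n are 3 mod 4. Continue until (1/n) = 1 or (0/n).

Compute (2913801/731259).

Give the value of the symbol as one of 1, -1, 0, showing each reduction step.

0

(2913801/731259): 2913801 mod 731259 = 720024, so (2913801/731259) = (720024/731259)
factor out 2^3: 720024 = 2^3·90003; with 731259 mod 8 = 3, (2/731259) = -1; sign now -1; continue with (90003/731259)
flip (90003/731259) -> (731259/90003): both odd, 90003 mod 4 = 3, 731259 mod 4 = 3, so the flip contributes -1; sign now +1
(731259/90003): 731259 mod 90003 = 11235, so (731259/90003) = (11235/90003)
flip (11235/90003) -> (90003/11235): both odd, 11235 mod 4 = 3, 90003 mod 4 = 3, so the flip contributes -1; sign now -1
(90003/11235): 90003 mod 11235 = 123, so (90003/11235) = (123/11235)
flip (123/11235) -> (11235/123): both odd, 123 mod 4 = 3, 11235 mod 4 = 3, so the flip contributes -1; sign now +1
(11235/123): 11235 mod 123 = 42, so (11235/123) = (42/123)
factor out 2^1: 42 = 2^1·21; with 123 mod 8 = 3, (2/123) = -1; sign now -1; continue with (21/123)
flip (21/123) -> (123/21): both odd, 21 mod 4 = 1, 123 mod 4 = 3, so the flip contributes +1; sign now -1
(123/21): 123 mod 21 = 18, so (123/21) = (18/21)
factor out 2^1: 18 = 2^1·9; with 21 mod 8 = 5, (2/21) = -1; sign now +1; continue with (9/21)
flip (9/21) -> (21/9): both odd, 9 mod 4 = 1, 21 mod 4 = 1, so the flip contributes +1; sign now +1
(21/9): 21 mod 9 = 3, so (21/9) = (3/9)
flip (3/9) -> (9/3): both odd, 3 mod 4 = 3, 9 mod 4 = 1, so the flip contributes +1; sign now +1
(9/3): 9 mod 3 = 0, so (9/3) = (0/3)
reached (0/3); gcd(a, n) > 1, so (0/3) = 0 and the symbol is 0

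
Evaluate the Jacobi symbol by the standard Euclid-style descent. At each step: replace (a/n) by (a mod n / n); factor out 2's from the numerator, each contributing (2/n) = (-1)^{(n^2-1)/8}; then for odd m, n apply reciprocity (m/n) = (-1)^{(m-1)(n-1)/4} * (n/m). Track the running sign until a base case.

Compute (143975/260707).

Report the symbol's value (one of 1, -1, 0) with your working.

reciprocity: (143975/260707) = -1·(260707/143975) since 143975 mod 4 = 3, 260707 mod 4 = 3; sign now -1
(260707/143975) = (116732/143975)   [reduce mod 143975]
116732 = 2^2·29183; (2/143975) = +1 since 143975 mod 8 = 7, so (116732/143975) = (+1)^2·(29183/143975); sign now -1
reciprocity: (29183/143975) = -1·(143975/29183) since 29183 mod 4 = 3, 143975 mod 4 = 3; sign now +1
(143975/29183) = (27243/29183)   [reduce mod 29183]
reciprocity: (27243/29183) = -1·(29183/27243) since 27243 mod 4 = 3, 29183 mod 4 = 3; sign now -1
(29183/27243) = (1940/27243)   [reduce mod 27243]
1940 = 2^2·485; (2/27243) = -1 since 27243 mod 8 = 3, so (1940/27243) = (-1)^2·(485/27243); sign now -1
reciprocity: (485/27243) = +1·(27243/485) since 485 mod 4 = 1, 27243 mod 4 = 3; sign now -1
(27243/485) = (83/485)   [reduce mod 485]
reciprocity: (83/485) = +1·(485/83) since 83 mod 4 = 3, 485 mod 4 = 1; sign now -1
(485/83) = (70/83)   [reduce mod 83]
70 = 2^1·35; (2/83) = -1 since 83 mod 8 = 3, so (70/83) = (-1)^1·(35/83); sign now +1
reciprocity: (35/83) = -1·(83/35) since 35 mod 4 = 3, 83 mod 4 = 3; sign now -1
(83/35) = (13/35)   [reduce mod 35]
reciprocity: (13/35) = +1·(35/13) since 13 mod 4 = 1, 35 mod 4 = 3; sign now -1
(35/13) = (9/13)   [reduce mod 13]
reciprocity: (9/13) = +1·(13/9) since 9 mod 4 = 1, 13 mod 4 = 1; sign now -1
(13/9) = (4/9)   [reduce mod 9]
4 = 2^2·1; (2/9) = +1 since 9 mod 8 = 1, so (4/9) = (+1)^2·(1/9); sign now -1
(1/9) = 1; final value = sign = -1

-1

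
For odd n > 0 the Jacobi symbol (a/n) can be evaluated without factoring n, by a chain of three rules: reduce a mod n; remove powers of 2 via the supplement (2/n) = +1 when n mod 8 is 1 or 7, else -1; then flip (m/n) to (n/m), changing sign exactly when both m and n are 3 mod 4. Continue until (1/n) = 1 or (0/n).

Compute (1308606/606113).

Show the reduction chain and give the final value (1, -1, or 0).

1

(1308606/606113) = (96380/606113)   [reduce mod 606113]
96380 = 2^2·24095; (2/606113) = +1 since 606113 mod 8 = 1, so (96380/606113) = (+1)^2·(24095/606113); sign now +1
reciprocity: (24095/606113) = +1·(606113/24095) since 24095 mod 4 = 3, 606113 mod 4 = 1; sign now +1
(606113/24095) = (3738/24095)   [reduce mod 24095]
3738 = 2^1·1869; (2/24095) = +1 since 24095 mod 8 = 7, so (3738/24095) = (+1)^1·(1869/24095); sign now +1
reciprocity: (1869/24095) = +1·(24095/1869) since 1869 mod 4 = 1, 24095 mod 4 = 3; sign now +1
(24095/1869) = (1667/1869)   [reduce mod 1869]
reciprocity: (1667/1869) = +1·(1869/1667) since 1667 mod 4 = 3, 1869 mod 4 = 1; sign now +1
(1869/1667) = (202/1667)   [reduce mod 1667]
202 = 2^1·101; (2/1667) = -1 since 1667 mod 8 = 3, so (202/1667) = (-1)^1·(101/1667); sign now -1
reciprocity: (101/1667) = +1·(1667/101) since 101 mod 4 = 1, 1667 mod 4 = 3; sign now -1
(1667/101) = (51/101)   [reduce mod 101]
reciprocity: (51/101) = +1·(101/51) since 51 mod 4 = 3, 101 mod 4 = 1; sign now -1
(101/51) = (50/51)   [reduce mod 51]
50 = 2^1·25; (2/51) = -1 since 51 mod 8 = 3, so (50/51) = (-1)^1·(25/51); sign now +1
reciprocity: (25/51) = +1·(51/25) since 25 mod 4 = 1, 51 mod 4 = 3; sign now +1
(51/25) = (1/25)   [reduce mod 25]
(1/25) = 1; final value = sign = +1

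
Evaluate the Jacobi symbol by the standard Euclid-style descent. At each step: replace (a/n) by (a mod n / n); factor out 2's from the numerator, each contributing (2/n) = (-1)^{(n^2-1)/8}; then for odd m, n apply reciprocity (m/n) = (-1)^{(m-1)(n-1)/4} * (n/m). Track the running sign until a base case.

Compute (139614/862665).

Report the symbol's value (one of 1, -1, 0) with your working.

139614 = 2^1·69807; (2/862665) = +1 since 862665 mod 8 = 1, so (139614/862665) = (+1)^1·(69807/862665); sign now +1
reciprocity: (69807/862665) = +1·(862665/69807) since 69807 mod 4 = 3, 862665 mod 4 = 1; sign now +1
(862665/69807) = (24981/69807)   [reduce mod 69807]
reciprocity: (24981/69807) = +1·(69807/24981) since 24981 mod 4 = 1, 69807 mod 4 = 3; sign now +1
(69807/24981) = (19845/24981)   [reduce mod 24981]
reciprocity: (19845/24981) = +1·(24981/19845) since 19845 mod 4 = 1, 24981 mod 4 = 1; sign now +1
(24981/19845) = (5136/19845)   [reduce mod 19845]
5136 = 2^4·321; (2/19845) = -1 since 19845 mod 8 = 5, so (5136/19845) = (-1)^4·(321/19845); sign now +1
reciprocity: (321/19845) = +1·(19845/321) since 321 mod 4 = 1, 19845 mod 4 = 1; sign now +1
(19845/321) = (264/321)   [reduce mod 321]
264 = 2^3·33; (2/321) = +1 since 321 mod 8 = 1, so (264/321) = (+1)^3·(33/321); sign now +1
reciprocity: (33/321) = +1·(321/33) since 33 mod 4 = 1, 321 mod 4 = 1; sign now +1
(321/33) = (24/33)   [reduce mod 33]
24 = 2^3·3; (2/33) = +1 since 33 mod 8 = 1, so (24/33) = (+1)^3·(3/33); sign now +1
reciprocity: (3/33) = +1·(33/3) since 3 mod 4 = 3, 33 mod 4 = 1; sign now +1
(33/3) = (0/3)   [reduce mod 3]
(0/3) = 0   [gcd(a, n) > 1]; final value = 0

0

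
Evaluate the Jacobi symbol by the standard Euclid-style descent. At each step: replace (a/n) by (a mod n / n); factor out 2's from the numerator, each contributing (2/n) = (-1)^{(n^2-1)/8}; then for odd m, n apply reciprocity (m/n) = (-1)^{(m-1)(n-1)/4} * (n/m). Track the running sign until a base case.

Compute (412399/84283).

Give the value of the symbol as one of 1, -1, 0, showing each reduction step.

(412399/84283): 412399 mod 84283 = 75267, so (412399/84283) = (75267/84283)
flip (75267/84283) -> (84283/75267): both odd, 75267 mod 4 = 3, 84283 mod 4 = 3, so the flip contributes -1; sign now -1
(84283/75267): 84283 mod 75267 = 9016, so (84283/75267) = (9016/75267)
factor out 2^3: 9016 = 2^3·1127; with 75267 mod 8 = 3, (2/75267) = -1; sign now +1; continue with (1127/75267)
flip (1127/75267) -> (75267/1127): both odd, 1127 mod 4 = 3, 75267 mod 4 = 3, so the flip contributes -1; sign now -1
(75267/1127): 75267 mod 1127 = 885, so (75267/1127) = (885/1127)
flip (885/1127) -> (1127/885): both odd, 885 mod 4 = 1, 1127 mod 4 = 3, so the flip contributes +1; sign now -1
(1127/885): 1127 mod 885 = 242, so (1127/885) = (242/885)
factor out 2^1: 242 = 2^1·121; with 885 mod 8 = 5, (2/885) = -1; sign now +1; continue with (121/885)
flip (121/885) -> (885/121): both odd, 121 mod 4 = 1, 885 mod 4 = 1, so the flip contributes +1; sign now +1
(885/121): 885 mod 121 = 38, so (885/121) = (38/121)
factor out 2^1: 38 = 2^1·19; with 121 mod 8 = 1, (2/121) = +1; sign now +1; continue with (19/121)
flip (19/121) -> (121/19): both odd, 19 mod 4 = 3, 121 mod 4 = 1, so the flip contributes +1; sign now +1
(121/19): 121 mod 19 = 7, so (121/19) = (7/19)
flip (7/19) -> (19/7): both odd, 7 mod 4 = 3, 19 mod 4 = 3, so the flip contributes -1; sign now -1
(19/7): 19 mod 7 = 5, so (19/7) = (5/7)
flip (5/7) -> (7/5): both odd, 5 mod 4 = 1, 7 mod 4 = 3, so the flip contributes +1; sign now -1
(7/5): 7 mod 5 = 2, so (7/5) = (2/5)
factor out 2^1: 2 = 2^1·1; with 5 mod 8 = 5, (2/5) = -1; sign now +1; continue with (1/5)
reached (1/5) = 1, so the symbol is +1

1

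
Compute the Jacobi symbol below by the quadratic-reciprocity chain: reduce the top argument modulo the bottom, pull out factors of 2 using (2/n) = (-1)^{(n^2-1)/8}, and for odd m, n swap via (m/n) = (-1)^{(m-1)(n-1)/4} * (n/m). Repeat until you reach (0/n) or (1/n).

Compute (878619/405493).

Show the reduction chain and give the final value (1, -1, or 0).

(878619/405493) = (67633/405493)   [reduce mod 405493]
reciprocity: (67633/405493) = +1·(405493/67633) since 67633 mod 4 = 1, 405493 mod 4 = 1; sign now +1
(405493/67633) = (67328/67633)   [reduce mod 67633]
67328 = 2^8·263; (2/67633) = +1 since 67633 mod 8 = 1, so (67328/67633) = (+1)^8·(263/67633); sign now +1
reciprocity: (263/67633) = +1·(67633/263) since 263 mod 4 = 3, 67633 mod 4 = 1; sign now +1
(67633/263) = (42/263)   [reduce mod 263]
42 = 2^1·21; (2/263) = +1 since 263 mod 8 = 7, so (42/263) = (+1)^1·(21/263); sign now +1
reciprocity: (21/263) = +1·(263/21) since 21 mod 4 = 1, 263 mod 4 = 3; sign now +1
(263/21) = (11/21)   [reduce mod 21]
reciprocity: (11/21) = +1·(21/11) since 11 mod 4 = 3, 21 mod 4 = 1; sign now +1
(21/11) = (10/11)   [reduce mod 11]
10 = 2^1·5; (2/11) = -1 since 11 mod 8 = 3, so (10/11) = (-1)^1·(5/11); sign now -1
reciprocity: (5/11) = +1·(11/5) since 5 mod 4 = 1, 11 mod 4 = 3; sign now -1
(11/5) = (1/5)   [reduce mod 5]
(1/5) = 1; final value = sign = -1

-1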